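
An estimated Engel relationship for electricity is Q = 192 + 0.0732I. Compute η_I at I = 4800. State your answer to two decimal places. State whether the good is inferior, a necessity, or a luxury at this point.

0.65 (necessity)

At I = 4800: Q = 543.360.
dQ/dI = 0.0732.
η = (dQ/dI)·(I/Q) = 0.0732 × (4800/543.360) = 0.65.
Since 0 < η < 1, the good is a necessity.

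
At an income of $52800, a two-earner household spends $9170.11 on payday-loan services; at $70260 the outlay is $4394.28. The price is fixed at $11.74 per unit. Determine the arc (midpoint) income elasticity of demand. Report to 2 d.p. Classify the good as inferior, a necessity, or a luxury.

-2.48 (inferior good)

With a constant price, Q₁ = 9170.11/11.74 = 781.100 and Q₂ = 4394.28/11.74 = 374.300 (equivalently, work directly with expenditure since P cancels).
Midpoint %ΔQ = (4394.28 − 9170.11)/6782.20 = -0.70417; midpoint %ΔI = (70260 − 52800)/61530 = 0.28376.
η = -0.70417 / 0.28376 = -2.48.
η < 0 ⇒ inferior good.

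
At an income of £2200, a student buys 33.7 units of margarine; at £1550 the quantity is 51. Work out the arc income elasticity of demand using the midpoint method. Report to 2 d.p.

-1.18

ΔQ = 51 − 33.7 = 17.3; midpoint Q̄ = (33.7 + 51)/2 = 42.35.
ΔI = 1550 − 2200 = -650; midpoint Ī = (2200 + 1550)/2 = 1875.
η = (ΔQ/Q̄) ÷ (ΔI/Ī) = (17.3/42.35) ÷ (-650/1875) = -1.18.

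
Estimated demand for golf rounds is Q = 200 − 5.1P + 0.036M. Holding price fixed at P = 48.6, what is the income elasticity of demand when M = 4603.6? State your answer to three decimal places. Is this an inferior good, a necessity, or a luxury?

1.406 (luxury)

At P = 48.6, M = 4603.6: Q = 117.870.
Holding P constant, ∂Q/∂M = 0.036.
η_M = (∂Q/∂M)·(M/Q) = 0.036 × (4603.6/117.870) = 1.406.
Since η > 1, this is a luxury.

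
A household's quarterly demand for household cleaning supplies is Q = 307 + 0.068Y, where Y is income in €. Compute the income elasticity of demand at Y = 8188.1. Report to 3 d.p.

At Y = 8188.1: Q = 863.791.
dQ/dY = 0.068.
η = (dQ/dY)·(Y/Q) = 0.068 × (8188.1/863.791) = 0.645.

0.645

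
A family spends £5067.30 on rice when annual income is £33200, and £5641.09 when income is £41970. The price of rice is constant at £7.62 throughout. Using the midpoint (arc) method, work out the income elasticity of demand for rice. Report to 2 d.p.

With a constant price, Q₁ = 5067.30/7.62 = 665.000 and Q₂ = 5641.09/7.62 = 740.301 (equivalently, work directly with expenditure since P cancels).
Midpoint %ΔQ = (5641.09 − 5067.30)/5354.20 = 0.10717; midpoint %ΔI = (41970 − 33200)/37585 = 0.23334.
η = 0.10717 / 0.23334 = 0.46.

0.46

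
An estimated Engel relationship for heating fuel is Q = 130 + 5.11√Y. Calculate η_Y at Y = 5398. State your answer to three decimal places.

0.371

At Y = 5398: Q = 505.437.
dQ/dY = 5.11/(2√Y) = 0.0347756 at this income.
η = (dQ/dY)·(Y/Q) = 0.0347756 × (5398/505.437) = 0.371.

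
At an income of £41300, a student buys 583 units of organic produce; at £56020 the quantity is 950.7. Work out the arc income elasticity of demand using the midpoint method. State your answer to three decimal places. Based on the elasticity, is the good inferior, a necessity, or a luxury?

ΔQ = 950.7 − 583 = 367.7; midpoint Q̄ = (583 + 950.7)/2 = 766.85.
ΔI = 56020 − 41300 = 14720; midpoint Ī = (41300 + 56020)/2 = 48660.
η = (ΔQ/Q̄) ÷ (ΔI/Ī) = (367.7/766.85) ÷ (14720/48660) = 1.585.
η > 1 ⇒ luxury.

1.585 (luxury)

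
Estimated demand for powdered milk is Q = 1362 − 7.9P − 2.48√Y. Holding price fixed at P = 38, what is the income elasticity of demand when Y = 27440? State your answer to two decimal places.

At P = 38, Y = 27440: Q = 650.987.
Holding P constant, ∂Q/∂Y = -2.48/(2√Y) = -0.00748565.
η_Y = (∂Q/∂Y)·(Y/Q) = -0.00748565 × (27440/650.987) = -0.32.

-0.32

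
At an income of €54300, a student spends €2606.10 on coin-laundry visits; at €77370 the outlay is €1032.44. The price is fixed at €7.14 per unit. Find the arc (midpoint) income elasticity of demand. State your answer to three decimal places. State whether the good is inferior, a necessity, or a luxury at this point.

With a constant price, Q₁ = 2606.10/7.14 = 365.000 and Q₂ = 1032.44/7.14 = 144.599 (equivalently, work directly with expenditure since P cancels).
Midpoint %ΔQ = (1032.44 − 2606.10)/1819.27 = -0.86500; midpoint %ΔI = (77370 − 54300)/65835 = 0.35042.
η = -0.86500 / 0.35042 = -2.468.
η < 0 ⇒ inferior good.

-2.468 (inferior good)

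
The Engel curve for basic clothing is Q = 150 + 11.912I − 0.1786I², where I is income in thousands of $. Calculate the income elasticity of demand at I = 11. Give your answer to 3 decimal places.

0.338

At I = 11: Q = 259.4214.
dQ/dI = 11.912 − 0.3572I = 7.98280.
η = (dQ/dI)·(I/Q) = 7.98280 × (11/259.4214) = 0.338.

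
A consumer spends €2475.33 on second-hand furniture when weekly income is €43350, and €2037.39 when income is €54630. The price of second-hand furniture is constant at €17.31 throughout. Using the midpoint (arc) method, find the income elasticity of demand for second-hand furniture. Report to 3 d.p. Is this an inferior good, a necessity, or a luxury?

With a constant price, Q₁ = 2475.33/17.31 = 143.000 and Q₂ = 2037.39/17.31 = 117.700 (equivalently, work directly with expenditure since P cancels).
Midpoint %ΔQ = (2037.39 − 2475.33)/2256.36 = -0.19409; midpoint %ΔI = (54630 − 43350)/48990 = 0.23025.
η = -0.19409 / 0.23025 = -0.843.
η < 0 ⇒ inferior good.

-0.843 (inferior good)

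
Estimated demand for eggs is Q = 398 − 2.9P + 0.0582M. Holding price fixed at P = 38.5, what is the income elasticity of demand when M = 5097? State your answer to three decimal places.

0.509

At P = 38.5, M = 5097: Q = 582.995.
Holding P constant, ∂Q/∂M = 0.0582.
η_M = (∂Q/∂M)·(M/Q) = 0.0582 × (5097/582.995) = 0.509.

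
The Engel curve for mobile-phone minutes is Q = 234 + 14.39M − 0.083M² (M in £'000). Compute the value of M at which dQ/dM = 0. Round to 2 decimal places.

dQ/dM = 14.39 − 0.166M.
The good is inferior where dQ/dM < 0. Setting dQ/dM = 0 gives M = 14.39 / 0.166 = 86.69.

86.69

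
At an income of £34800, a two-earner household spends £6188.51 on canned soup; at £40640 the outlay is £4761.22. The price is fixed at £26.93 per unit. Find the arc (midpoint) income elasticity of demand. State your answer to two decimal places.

-1.68

With a constant price, Q₁ = 6188.51/26.93 = 229.800 and Q₂ = 4761.22/26.93 = 176.800 (equivalently, work directly with expenditure since P cancels).
Midpoint %ΔQ = (4761.22 − 6188.51)/5474.87 = -0.26070; midpoint %ΔI = (40640 − 34800)/37720 = 0.15483.
η = -0.26070 / 0.15483 = -1.68.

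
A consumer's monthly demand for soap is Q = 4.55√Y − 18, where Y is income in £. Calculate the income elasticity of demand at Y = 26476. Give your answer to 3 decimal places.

0.512

At Y = 26476: Q = 722.351.
dQ/dY = 4.55/(2√Y) = 0.0139815 at this income.
η = (dQ/dY)·(Y/Q) = 0.0139815 × (26476/722.351) = 0.512.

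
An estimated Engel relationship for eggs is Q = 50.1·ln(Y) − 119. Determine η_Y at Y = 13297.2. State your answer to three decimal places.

At Y = 13297.2: Q = 356.715.
dQ/dY = 50.1/Y = 0.00376771 at this income.
η = (dQ/dY)·(Y/Q) = 0.00376771 × (13297.2/356.715) = 0.140.

0.140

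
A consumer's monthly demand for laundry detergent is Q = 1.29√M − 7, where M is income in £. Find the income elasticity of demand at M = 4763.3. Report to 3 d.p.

0.543

At M = 4763.3: Q = 82.031.
dQ/dM = 1.29/(2√M) = 0.00934557 at this income.
η = (dQ/dM)·(M/Q) = 0.00934557 × (4763.3/82.031) = 0.543.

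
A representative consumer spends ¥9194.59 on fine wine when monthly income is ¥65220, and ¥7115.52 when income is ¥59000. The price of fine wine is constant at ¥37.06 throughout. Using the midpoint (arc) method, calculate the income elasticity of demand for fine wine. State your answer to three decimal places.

2.546

With a constant price, Q₁ = 9194.59/37.06 = 248.100 and Q₂ = 7115.52/37.06 = 192.000 (equivalently, work directly with expenditure since P cancels).
Midpoint %ΔQ = (7115.52 − 9194.59)/8155.06 = -0.25494; midpoint %ΔI = (59000 − 65220)/62110 = -0.10014.
η = -0.25494 / -0.10014 = 2.546.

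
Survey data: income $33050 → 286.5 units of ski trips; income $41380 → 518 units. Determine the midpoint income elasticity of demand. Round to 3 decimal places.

2.571

ΔQ = 518 − 286.5 = 231.5; midpoint Q̄ = (286.5 + 518)/2 = 402.25.
ΔI = 41380 − 33050 = 8330; midpoint Ī = (33050 + 41380)/2 = 37215.
η = (ΔQ/Q̄) ÷ (ΔI/Ī) = (231.5/402.25) ÷ (8330/37215) = 2.571.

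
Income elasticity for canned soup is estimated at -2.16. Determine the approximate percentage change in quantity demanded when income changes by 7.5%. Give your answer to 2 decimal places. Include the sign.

%ΔQ ≈ η × %ΔI = -2.16 × 7.5% = -16.20%.

-16.20%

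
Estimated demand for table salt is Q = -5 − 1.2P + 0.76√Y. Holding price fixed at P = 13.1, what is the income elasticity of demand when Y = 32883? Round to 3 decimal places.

At P = 13.1, Y = 32883: Q = 117.096.
Holding P constant, ∂Q/∂Y = 0.76/(2√Y) = 0.00209555.
η_Y = (∂Q/∂Y)·(Y/Q) = 0.00209555 × (32883/117.096) = 0.588.

0.588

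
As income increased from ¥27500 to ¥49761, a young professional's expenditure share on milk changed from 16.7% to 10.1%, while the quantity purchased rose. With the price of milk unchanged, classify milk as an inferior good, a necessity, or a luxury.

necessity

Quantity rises but the budget share falls as income rises, so 0 < η < 1.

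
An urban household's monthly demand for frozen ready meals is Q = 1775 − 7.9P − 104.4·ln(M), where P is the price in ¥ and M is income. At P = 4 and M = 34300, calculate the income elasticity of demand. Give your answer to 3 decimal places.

-0.160

At P = 4, M = 34300: Q = 653.161.
Holding P constant, ∂Q/∂M = -104.4/M = -0.00304373.
η_M = (∂Q/∂M)·(M/Q) = -0.00304373 × (34300/653.161) = -0.160.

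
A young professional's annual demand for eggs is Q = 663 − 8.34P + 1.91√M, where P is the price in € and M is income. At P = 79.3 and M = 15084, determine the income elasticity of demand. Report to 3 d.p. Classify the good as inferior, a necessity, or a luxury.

0.497 (necessity)

At P = 79.3, M = 15084: Q = 236.218.
Holding P constant, ∂Q/∂M = 1.91/(2√M) = 0.0077758.
η_M = (∂Q/∂M)·(M/Q) = 0.0077758 × (15084/236.218) = 0.497.
Since 0 < η < 1, this is a necessity.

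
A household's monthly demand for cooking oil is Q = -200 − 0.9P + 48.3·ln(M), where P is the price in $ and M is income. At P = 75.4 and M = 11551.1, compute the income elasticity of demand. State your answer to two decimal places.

At P = 75.4, M = 11551.1: Q = 183.964.
Holding P constant, ∂Q/∂M = 48.3/M = 0.00418142.
η_M = (∂Q/∂M)·(M/Q) = 0.00418142 × (11551.1/183.964) = 0.26.

0.26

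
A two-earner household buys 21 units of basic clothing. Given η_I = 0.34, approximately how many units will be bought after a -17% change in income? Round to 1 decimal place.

19.8

%ΔQ ≈ η × %ΔI = 0.34 × (-17%) = -5.78%.
New Q ≈ 21 × (1 − 0.0578) = 19.8.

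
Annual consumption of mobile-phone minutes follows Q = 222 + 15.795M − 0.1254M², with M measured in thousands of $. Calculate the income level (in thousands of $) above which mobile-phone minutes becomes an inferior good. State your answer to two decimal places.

dQ/dM = 15.795 − 0.2508M.
The good is inferior where dQ/dM < 0. Setting dQ/dM = 0 gives M = 15.795 / 0.2508 = 62.98.

62.98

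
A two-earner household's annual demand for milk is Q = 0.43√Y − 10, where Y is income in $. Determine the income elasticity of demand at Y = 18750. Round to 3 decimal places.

0.602

At Y = 18750: Q = 48.880.
dQ/dY = 0.43/(2√Y) = 0.00157014 at this income.
η = (dQ/dY)·(Y/Q) = 0.00157014 × (18750/48.880) = 0.602.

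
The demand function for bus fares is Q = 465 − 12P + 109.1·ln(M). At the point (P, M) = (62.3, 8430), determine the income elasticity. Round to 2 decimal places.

At P = 62.3, M = 8430: Q = 703.615.
Holding P constant, ∂Q/∂M = 109.1/M = 0.0129419.
η_M = (∂Q/∂M)·(M/Q) = 0.0129419 × (8430/703.615) = 0.16.

0.16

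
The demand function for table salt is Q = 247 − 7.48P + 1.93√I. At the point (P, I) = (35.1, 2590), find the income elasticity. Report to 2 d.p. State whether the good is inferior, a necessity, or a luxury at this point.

0.59 (necessity)

At P = 35.1, I = 2590: Q = 82.674.
Holding P constant, ∂Q/∂I = 1.93/(2√I) = 0.0189617.
η_I = (∂Q/∂I)·(I/Q) = 0.0189617 × (2590/82.674) = 0.59.
Since 0 < η < 1, this is a necessity.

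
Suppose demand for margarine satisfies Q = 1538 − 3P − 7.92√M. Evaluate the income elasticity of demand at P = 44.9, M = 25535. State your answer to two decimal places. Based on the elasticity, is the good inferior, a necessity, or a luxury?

At P = 44.9, M = 25535: Q = 137.710.
Holding P constant, ∂Q/∂M = -7.92/(2√M) = -0.0247815.
η_M = (∂Q/∂M)·(M/Q) = -0.0247815 × (25535/137.710) = -4.60.
Since η < 0, this is an inferior good.

-4.60 (inferior good)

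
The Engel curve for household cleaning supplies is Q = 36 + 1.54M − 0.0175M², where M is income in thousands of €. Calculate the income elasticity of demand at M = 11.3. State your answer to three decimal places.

At M = 11.3: Q = 51.1674.
dQ/dM = 1.54 − 0.035M = 1.14450.
η = (dQ/dM)·(M/Q) = 1.14450 × (11.3/51.1674) = 0.253.

0.253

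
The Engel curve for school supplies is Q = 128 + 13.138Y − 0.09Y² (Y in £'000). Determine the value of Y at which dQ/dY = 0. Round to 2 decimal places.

dQ/dY = 13.138 − 0.18Y.
The good is inferior where dQ/dY < 0. Setting dQ/dY = 0 gives Y = 13.138 / 0.18 = 72.99.

72.99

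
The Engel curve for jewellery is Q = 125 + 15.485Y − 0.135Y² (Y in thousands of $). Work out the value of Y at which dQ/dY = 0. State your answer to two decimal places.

dQ/dY = 15.485 − 0.27Y.
The good is inferior where dQ/dY < 0. Setting dQ/dY = 0 gives Y = 15.485 / 0.27 = 57.35.

57.35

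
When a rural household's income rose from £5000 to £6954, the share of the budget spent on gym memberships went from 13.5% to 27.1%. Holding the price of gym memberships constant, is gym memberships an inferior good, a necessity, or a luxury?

The budget share rises as income rises, so η > 1.

luxury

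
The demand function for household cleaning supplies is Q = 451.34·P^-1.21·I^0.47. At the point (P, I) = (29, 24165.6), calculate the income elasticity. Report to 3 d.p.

For a multiplicative demand Q = A·P^α·I^β, the income elasticity is β everywhere.
Here β = 0.47, so η = 0.470.

0.470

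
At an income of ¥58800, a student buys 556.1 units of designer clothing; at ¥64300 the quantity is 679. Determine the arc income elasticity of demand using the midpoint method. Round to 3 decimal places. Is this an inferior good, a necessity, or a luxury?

2.227 (luxury)

ΔQ = 679 − 556.1 = 122.9; midpoint Q̄ = (556.1 + 679)/2 = 617.55.
ΔI = 64300 − 58800 = 5500; midpoint Ī = (58800 + 64300)/2 = 61550.
η = (ΔQ/Q̄) ÷ (ΔI/Ī) = (122.9/617.55) ÷ (5500/61550) = 2.227.
η > 1 ⇒ luxury.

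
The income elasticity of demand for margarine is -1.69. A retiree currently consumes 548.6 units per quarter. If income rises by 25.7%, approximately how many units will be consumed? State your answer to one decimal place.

%ΔQ ≈ η × %ΔI = -1.69 × 25.7% = -43.433%.
New Q ≈ 548.6 × (1 − 0.43433) = 310.3.

310.3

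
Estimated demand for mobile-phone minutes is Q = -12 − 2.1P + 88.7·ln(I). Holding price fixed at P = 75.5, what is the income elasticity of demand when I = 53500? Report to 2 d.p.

0.11

At P = 75.5, I = 53500: Q = 795.166.
Holding P constant, ∂Q/∂I = 88.7/I = 0.00165794.
η_I = (∂Q/∂I)·(I/Q) = 0.00165794 × (53500/795.166) = 0.11.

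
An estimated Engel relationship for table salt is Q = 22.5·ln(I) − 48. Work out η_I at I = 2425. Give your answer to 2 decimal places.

0.18

At I = 2425: Q = 127.356.
dQ/dI = 22.5/I = 0.00927835 at this income.
η = (dQ/dI)·(I/Q) = 0.00927835 × (2425/127.356) = 0.18.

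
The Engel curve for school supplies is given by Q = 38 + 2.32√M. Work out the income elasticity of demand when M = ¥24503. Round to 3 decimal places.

At M = 24503: Q = 401.160.
dQ/dM = 2.32/(2√M) = 0.00741051 at this income.
η = (dQ/dM)·(M/Q) = 0.00741051 × (24503/401.160) = 0.453.

0.453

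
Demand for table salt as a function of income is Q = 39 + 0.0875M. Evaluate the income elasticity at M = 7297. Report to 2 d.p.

At M = 7297: Q = 677.488.
dQ/dM = 0.0875.
η = (dQ/dM)·(M/Q) = 0.0875 × (7297/677.488) = 0.94.

0.94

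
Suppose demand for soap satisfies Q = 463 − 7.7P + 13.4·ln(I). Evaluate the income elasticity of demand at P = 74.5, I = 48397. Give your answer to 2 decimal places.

0.40

At P = 74.5, I = 48397: Q = 33.898.
Holding P constant, ∂Q/∂I = 13.4/I = 0.000276877.
η_I = (∂Q/∂I)·(I/Q) = 0.000276877 × (48397/33.898) = 0.40.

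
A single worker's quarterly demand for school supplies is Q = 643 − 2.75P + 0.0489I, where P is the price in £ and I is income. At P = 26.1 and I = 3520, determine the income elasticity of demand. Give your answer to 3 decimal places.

At P = 26.1, I = 3520: Q = 743.353.
Holding P constant, ∂Q/∂I = 0.0489.
η_I = (∂Q/∂I)·(I/Q) = 0.0489 × (3520/743.353) = 0.232.

0.232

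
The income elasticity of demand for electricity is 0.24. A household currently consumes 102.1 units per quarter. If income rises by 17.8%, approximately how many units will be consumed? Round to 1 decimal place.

106.5

%ΔQ ≈ η × %ΔI = 0.24 × 17.8% = 4.272%.
New Q ≈ 102.1 × (1 + 0.04272) = 106.5.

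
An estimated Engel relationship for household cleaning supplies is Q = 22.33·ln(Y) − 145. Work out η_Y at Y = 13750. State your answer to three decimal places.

0.329

At Y = 13750: Q = 67.778.
dQ/dY = 22.33/Y = 0.001624 at this income.
η = (dQ/dY)·(Y/Q) = 0.001624 × (13750/67.778) = 0.329.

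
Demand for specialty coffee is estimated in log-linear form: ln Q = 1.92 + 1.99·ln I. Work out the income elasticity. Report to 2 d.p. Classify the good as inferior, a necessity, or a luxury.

1.99 (luxury)

In a log-linear demand, the coefficient on ln I is the income elasticity.
So η = 1.99.
η > 1 ⇒ luxury.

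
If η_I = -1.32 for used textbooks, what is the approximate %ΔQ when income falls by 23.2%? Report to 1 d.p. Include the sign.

30.6%

%ΔQ ≈ η × %ΔI = -1.32 × (-23.2%) = 30.6%.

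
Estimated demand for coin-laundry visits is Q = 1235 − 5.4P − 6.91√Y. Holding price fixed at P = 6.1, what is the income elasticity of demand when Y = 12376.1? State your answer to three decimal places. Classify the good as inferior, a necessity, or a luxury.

At P = 6.1, Y = 12376.1: Q = 433.337.
Holding P constant, ∂Q/∂Y = -6.91/(2√Y) = -0.0310568.
η_Y = (∂Q/∂Y)·(Y/Q) = -0.0310568 × (12376.1/433.337) = -0.887.
Since η < 0, this is an inferior good.

-0.887 (inferior good)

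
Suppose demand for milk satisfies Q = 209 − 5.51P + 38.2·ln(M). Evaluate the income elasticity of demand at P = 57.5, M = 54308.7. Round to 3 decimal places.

At P = 57.5, M = 54308.7: Q = 308.648.
Holding P constant, ∂Q/∂M = 38.2/M = 0.000703386.
η_M = (∂Q/∂M)·(M/Q) = 0.000703386 × (54308.7/308.648) = 0.124.

0.124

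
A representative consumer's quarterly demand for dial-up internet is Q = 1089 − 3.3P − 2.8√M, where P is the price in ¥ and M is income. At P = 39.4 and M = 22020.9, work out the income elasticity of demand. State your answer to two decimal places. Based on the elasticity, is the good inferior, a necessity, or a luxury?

At P = 39.4, M = 22020.9: Q = 543.476.
Holding P constant, ∂Q/∂M = -2.8/(2√M) = -0.00943432.
η_M = (∂Q/∂M)·(M/Q) = -0.00943432 × (22020.9/543.476) = -0.38.
Since η < 0, this is an inferior good.

-0.38 (inferior good)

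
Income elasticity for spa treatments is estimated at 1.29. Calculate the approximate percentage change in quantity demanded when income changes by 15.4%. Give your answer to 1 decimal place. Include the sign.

%ΔQ ≈ η × %ΔI = 1.29 × 15.4% = 19.9%.

19.9%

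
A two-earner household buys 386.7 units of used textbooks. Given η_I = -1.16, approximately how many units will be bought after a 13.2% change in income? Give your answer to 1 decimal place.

327.5

%ΔQ ≈ η × %ΔI = -1.16 × 13.2% = -15.312%.
New Q ≈ 386.7 × (1 − 0.15312) = 327.5.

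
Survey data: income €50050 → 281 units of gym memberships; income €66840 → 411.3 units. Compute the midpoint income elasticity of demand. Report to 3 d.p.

ΔQ = 411.3 − 281 = 130.3; midpoint Q̄ = (281 + 411.3)/2 = 346.15.
ΔI = 66840 − 50050 = 16790; midpoint Ī = (50050 + 66840)/2 = 58445.
η = (ΔQ/Q̄) ÷ (ΔI/Ī) = (130.3/346.15) ÷ (16790/58445) = 1.310.

1.310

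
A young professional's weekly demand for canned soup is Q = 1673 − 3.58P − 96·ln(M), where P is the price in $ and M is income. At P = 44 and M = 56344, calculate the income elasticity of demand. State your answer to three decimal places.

At P = 44, M = 56344: Q = 465.314.
Holding P constant, ∂Q/∂M = -96/M = -0.00170382.
η_M = (∂Q/∂M)·(M/Q) = -0.00170382 × (56344/465.314) = -0.206.

-0.206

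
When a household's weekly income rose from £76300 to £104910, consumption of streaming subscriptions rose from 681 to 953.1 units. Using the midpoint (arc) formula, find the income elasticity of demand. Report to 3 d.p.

ΔQ = 953.1 − 681 = 272.1; midpoint Q̄ = (681 + 953.1)/2 = 817.05.
ΔI = 104910 − 76300 = 28610; midpoint Ī = (76300 + 104910)/2 = 90605.
η = (ΔQ/Q̄) ÷ (ΔI/Ī) = (272.1/817.05) ÷ (28610/90605) = 1.055.

1.055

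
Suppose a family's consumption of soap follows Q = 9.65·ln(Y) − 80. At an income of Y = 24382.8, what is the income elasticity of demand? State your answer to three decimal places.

At Y = 24382.8: Q = 17.481.
dQ/dY = 9.65/Y = 0.000395771 at this income.
η = (dQ/dY)·(Y/Q) = 0.000395771 × (24382.8/17.481) = 0.552.

0.552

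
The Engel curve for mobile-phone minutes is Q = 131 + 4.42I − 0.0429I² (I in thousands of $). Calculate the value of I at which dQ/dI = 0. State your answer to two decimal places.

dQ/dI = 4.42 − 0.0858I.
The good is inferior where dQ/dI < 0. Setting dQ/dI = 0 gives I = 4.42 / 0.0858 = 51.52.

51.52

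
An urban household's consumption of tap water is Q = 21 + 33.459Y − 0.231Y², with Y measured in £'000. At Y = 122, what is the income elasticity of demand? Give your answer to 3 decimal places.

-4.203

At Y = 122: Q = 664.7940.
dQ/dY = 33.459 − 0.462Y = -22.90500.
η = (dQ/dY)·(Y/Q) = -22.90500 × (122/664.7940) = -4.203.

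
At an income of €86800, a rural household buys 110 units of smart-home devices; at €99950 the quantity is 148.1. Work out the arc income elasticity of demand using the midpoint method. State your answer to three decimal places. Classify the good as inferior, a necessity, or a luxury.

ΔQ = 148.1 − 110 = 38.1; midpoint Q̄ = (110 + 148.1)/2 = 129.05.
ΔI = 99950 − 86800 = 13150; midpoint Ī = (86800 + 99950)/2 = 93375.
η = (ΔQ/Q̄) ÷ (ΔI/Ī) = (38.1/129.05) ÷ (13150/93375) = 2.096.
η > 1 ⇒ luxury.

2.096 (luxury)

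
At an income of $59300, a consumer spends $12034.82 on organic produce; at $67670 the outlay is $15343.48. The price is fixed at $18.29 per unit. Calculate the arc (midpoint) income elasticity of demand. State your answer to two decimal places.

1.83

With a constant price, Q₁ = 12034.82/18.29 = 658.000 and Q₂ = 15343.48/18.29 = 838.900 (equivalently, work directly with expenditure since P cancels).
Midpoint %ΔQ = (15343.48 − 12034.82)/13689.15 = 0.24170; midpoint %ΔI = (67670 − 59300)/63485 = 0.13184.
η = 0.24170 / 0.13184 = 1.83.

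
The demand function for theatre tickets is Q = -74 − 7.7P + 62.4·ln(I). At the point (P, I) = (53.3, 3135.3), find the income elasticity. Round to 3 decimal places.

At P = 53.3, I = 3135.3: Q = 17.940.
Holding P constant, ∂Q/∂I = 62.4/I = 0.0199024.
η_I = (∂Q/∂I)·(I/Q) = 0.0199024 × (3135.3/17.940) = 3.478.

3.478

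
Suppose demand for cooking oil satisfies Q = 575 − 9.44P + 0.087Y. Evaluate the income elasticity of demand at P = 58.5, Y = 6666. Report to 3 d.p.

0.962

At P = 58.5, Y = 6666: Q = 602.702.
Holding P constant, ∂Q/∂Y = 0.087.
η_Y = (∂Q/∂Y)·(Y/Q) = 0.087 × (6666/602.702) = 0.962.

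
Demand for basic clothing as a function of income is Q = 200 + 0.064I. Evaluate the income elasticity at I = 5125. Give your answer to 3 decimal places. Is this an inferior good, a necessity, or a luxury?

At I = 5125: Q = 528.000.
dQ/dI = 0.064.
η = (dQ/dI)·(I/Q) = 0.064 × (5125/528.000) = 0.621.
Since 0 < η < 1, the good is a necessity.

0.621 (necessity)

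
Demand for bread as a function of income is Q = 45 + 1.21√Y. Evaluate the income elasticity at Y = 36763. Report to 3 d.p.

0.419

At Y = 36763: Q = 277.002.
dQ/dY = 1.21/(2√Y) = 0.00315537 at this income.
η = (dQ/dY)·(Y/Q) = 0.00315537 × (36763/277.002) = 0.419.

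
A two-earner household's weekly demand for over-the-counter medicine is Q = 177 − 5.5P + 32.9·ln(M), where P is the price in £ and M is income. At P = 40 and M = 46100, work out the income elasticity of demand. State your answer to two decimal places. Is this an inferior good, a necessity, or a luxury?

At P = 40, M = 46100: Q = 310.299.
Holding P constant, ∂Q/∂M = 32.9/M = 0.000713666.
η_M = (∂Q/∂M)·(M/Q) = 0.000713666 × (46100/310.299) = 0.11.
Since 0 < η < 1, this is a necessity.

0.11 (necessity)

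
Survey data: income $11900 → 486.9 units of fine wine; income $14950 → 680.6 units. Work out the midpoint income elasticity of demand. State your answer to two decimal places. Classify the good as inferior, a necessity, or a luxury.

1.46 (luxury)

ΔQ = 680.6 − 486.9 = 193.7; midpoint Q̄ = (486.9 + 680.6)/2 = 583.75.
ΔI = 14950 − 11900 = 3050; midpoint Ī = (11900 + 14950)/2 = 13425.
η = (ΔQ/Q̄) ÷ (ΔI/Ī) = (193.7/583.75) ÷ (3050/13425) = 1.46.
η > 1 ⇒ luxury.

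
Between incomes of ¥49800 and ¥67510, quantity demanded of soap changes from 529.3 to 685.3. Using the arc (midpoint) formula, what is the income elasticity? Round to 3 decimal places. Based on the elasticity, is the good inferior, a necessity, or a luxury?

ΔQ = 685.3 − 529.3 = 156; midpoint Q̄ = (529.3 + 685.3)/2 = 607.3.
ΔI = 67510 − 49800 = 17710; midpoint Ī = (49800 + 67510)/2 = 58655.
η = (ΔQ/Q̄) ÷ (ΔI/Ī) = (156/607.3) ÷ (17710/58655) = 0.851.
0 < η < 1 ⇒ necessity.

0.851 (necessity)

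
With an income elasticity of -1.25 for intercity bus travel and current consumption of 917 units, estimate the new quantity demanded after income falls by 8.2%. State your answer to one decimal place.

%ΔQ ≈ η × %ΔI = -1.25 × (-8.2%) = 10.25%.
New Q ≈ 917 × (1 + 0.1025) = 1011.0.

1011.0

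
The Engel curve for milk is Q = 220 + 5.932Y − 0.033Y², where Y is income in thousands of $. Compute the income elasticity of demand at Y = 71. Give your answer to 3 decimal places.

0.186

At Y = 71: Q = 474.8190.
dQ/dY = 5.932 − 0.066Y = 1.24600.
η = (dQ/dY)·(Y/Q) = 1.24600 × (71/474.8190) = 0.186.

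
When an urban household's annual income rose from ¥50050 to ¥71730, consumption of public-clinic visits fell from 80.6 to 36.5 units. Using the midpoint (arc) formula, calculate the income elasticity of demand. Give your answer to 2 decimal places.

-2.12

ΔQ = 36.5 − 80.6 = -44.1; midpoint Q̄ = (80.6 + 36.5)/2 = 58.55.
ΔI = 71730 − 50050 = 21680; midpoint Ī = (50050 + 71730)/2 = 60890.
η = (ΔQ/Q̄) ÷ (ΔI/Ī) = (-44.1/58.55) ÷ (21680/60890) = -2.12.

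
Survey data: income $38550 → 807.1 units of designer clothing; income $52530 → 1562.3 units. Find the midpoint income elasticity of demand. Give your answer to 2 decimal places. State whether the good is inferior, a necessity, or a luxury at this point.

2.08 (luxury)

ΔQ = 1562.3 − 807.1 = 755.2; midpoint Q̄ = (807.1 + 1562.3)/2 = 1184.7.
ΔI = 52530 − 38550 = 13980; midpoint Ī = (38550 + 52530)/2 = 45540.
η = (ΔQ/Q̄) ÷ (ΔI/Ī) = (755.2/1184.7) ÷ (13980/45540) = 2.08.
η > 1 ⇒ luxury.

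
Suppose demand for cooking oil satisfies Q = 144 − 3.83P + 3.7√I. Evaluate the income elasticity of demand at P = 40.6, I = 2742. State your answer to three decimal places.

0.532

At P = 40.6, I = 2742: Q = 182.249.
Holding P constant, ∂Q/∂I = 3.7/(2√I) = 0.0353295.
η_I = (∂Q/∂I)·(I/Q) = 0.0353295 × (2742/182.249) = 0.532.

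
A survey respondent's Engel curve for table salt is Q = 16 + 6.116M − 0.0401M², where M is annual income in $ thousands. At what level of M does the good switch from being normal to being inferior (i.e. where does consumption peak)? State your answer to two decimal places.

76.26

dQ/dM = 6.116 − 0.0802M.
The good is inferior where dQ/dM < 0. Setting dQ/dM = 0 gives M = 6.116 / 0.0802 = 76.26.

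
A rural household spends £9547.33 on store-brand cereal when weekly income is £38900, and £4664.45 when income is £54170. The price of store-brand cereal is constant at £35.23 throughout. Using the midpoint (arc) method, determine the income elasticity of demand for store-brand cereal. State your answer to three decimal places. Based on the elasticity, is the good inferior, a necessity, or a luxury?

With a constant price, Q₁ = 9547.33/35.23 = 271.000 and Q₂ = 4664.45/35.23 = 132.400 (equivalently, work directly with expenditure since P cancels).
Midpoint %ΔQ = (4664.45 − 9547.33)/7105.89 = -0.68716; midpoint %ΔI = (54170 − 38900)/46535 = 0.32814.
η = -0.68716 / 0.32814 = -2.094.
η < 0 ⇒ inferior good.

-2.094 (inferior good)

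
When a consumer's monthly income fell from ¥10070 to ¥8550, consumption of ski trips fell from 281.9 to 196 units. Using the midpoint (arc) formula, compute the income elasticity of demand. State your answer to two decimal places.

ΔQ = 196 − 281.9 = -85.9; midpoint Q̄ = (281.9 + 196)/2 = 238.95.
ΔI = 8550 − 10070 = -1520; midpoint Ī = (10070 + 8550)/2 = 9310.
η = (ΔQ/Q̄) ÷ (ΔI/Ī) = (-85.9/238.95) ÷ (-1520/9310) = 2.20.

2.20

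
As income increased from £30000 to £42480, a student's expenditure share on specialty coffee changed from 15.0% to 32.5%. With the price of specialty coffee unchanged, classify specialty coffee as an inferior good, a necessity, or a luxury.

luxury

The budget share rises as income rises, so η > 1.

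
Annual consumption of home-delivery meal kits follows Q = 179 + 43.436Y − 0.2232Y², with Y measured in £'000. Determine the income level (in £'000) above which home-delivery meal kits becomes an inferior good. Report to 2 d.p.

97.30

dQ/dY = 43.436 − 0.4464Y.
The good is inferior where dQ/dY < 0. Setting dQ/dY = 0 gives Y = 43.436 / 0.4464 = 97.30.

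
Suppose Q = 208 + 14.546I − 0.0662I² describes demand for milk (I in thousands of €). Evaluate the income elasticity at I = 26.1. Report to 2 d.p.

At I = 26.1: Q = 542.5545.
dQ/dI = 14.546 − 0.1324I = 11.09036.
η = (dQ/dI)·(I/Q) = 11.09036 × (26.1/542.5545) = 0.53.

0.53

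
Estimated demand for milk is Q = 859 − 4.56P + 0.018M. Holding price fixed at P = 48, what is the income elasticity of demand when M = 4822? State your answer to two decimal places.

At P = 48, M = 4822: Q = 726.916.
Holding P constant, ∂Q/∂M = 0.018.
η_M = (∂Q/∂M)·(M/Q) = 0.018 × (4822/726.916) = 0.12.

0.12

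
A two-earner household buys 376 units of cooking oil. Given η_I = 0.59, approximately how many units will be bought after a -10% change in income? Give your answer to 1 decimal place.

%ΔQ ≈ η × %ΔI = 0.59 × (-10%) = -5.9%.
New Q ≈ 376 × (1 − 0.059) = 353.8.

353.8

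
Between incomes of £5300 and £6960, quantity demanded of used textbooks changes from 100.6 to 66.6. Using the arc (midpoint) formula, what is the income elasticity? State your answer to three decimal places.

-1.502

ΔQ = 66.6 − 100.6 = -34; midpoint Q̄ = (100.6 + 66.6)/2 = 83.6.
ΔI = 6960 − 5300 = 1660; midpoint Ī = (5300 + 6960)/2 = 6130.
η = (ΔQ/Q̄) ÷ (ΔI/Ī) = (-34/83.6) ÷ (1660/6130) = -1.502.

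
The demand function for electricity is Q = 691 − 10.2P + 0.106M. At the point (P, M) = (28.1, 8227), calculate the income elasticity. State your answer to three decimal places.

At P = 28.1, M = 8227: Q = 1276.442.
Holding P constant, ∂Q/∂M = 0.106.
η_M = (∂Q/∂M)·(M/Q) = 0.106 × (8227/1276.442) = 0.683.

0.683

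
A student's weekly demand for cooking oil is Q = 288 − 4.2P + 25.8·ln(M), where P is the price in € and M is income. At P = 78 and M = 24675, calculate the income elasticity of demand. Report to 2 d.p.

0.12

At P = 78, M = 24675: Q = 221.329.
Holding P constant, ∂Q/∂M = 25.8/M = 0.00104559.
η_M = (∂Q/∂M)·(M/Q) = 0.00104559 × (24675/221.329) = 0.12.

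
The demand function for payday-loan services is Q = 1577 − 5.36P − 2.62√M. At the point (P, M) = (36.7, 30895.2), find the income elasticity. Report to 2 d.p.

-0.25

At P = 36.7, M = 30895.2: Q = 919.770.
Holding P constant, ∂Q/∂M = -2.62/(2√M) = -0.00745291.
η_M = (∂Q/∂M)·(M/Q) = -0.00745291 × (30895.2/919.770) = -0.25.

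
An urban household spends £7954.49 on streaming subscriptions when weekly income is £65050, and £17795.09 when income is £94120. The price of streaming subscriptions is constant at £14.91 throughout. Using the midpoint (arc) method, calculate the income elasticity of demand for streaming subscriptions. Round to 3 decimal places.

2.093

With a constant price, Q₁ = 7954.49/14.91 = 533.500 and Q₂ = 17795.09/14.91 = 1193.500 (equivalently, work directly with expenditure since P cancels).
Midpoint %ΔQ = (17795.09 − 7954.49)/12874.79 = 0.76433; midpoint %ΔI = (94120 − 65050)/79585 = 0.36527.
η = 0.76433 / 0.36527 = 2.093.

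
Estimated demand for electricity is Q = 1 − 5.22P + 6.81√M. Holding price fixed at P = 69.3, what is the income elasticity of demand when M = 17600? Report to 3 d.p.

At P = 69.3, M = 17600: Q = 542.703.
Holding P constant, ∂Q/∂M = 6.81/(2√M) = 0.0256662.
η_M = (∂Q/∂M)·(M/Q) = 0.0256662 × (17600/542.703) = 0.832.

0.832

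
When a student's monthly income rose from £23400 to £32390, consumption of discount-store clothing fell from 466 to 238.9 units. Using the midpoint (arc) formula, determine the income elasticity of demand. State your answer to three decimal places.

-1.999

ΔQ = 238.9 − 466 = -227.1; midpoint Q̄ = (466 + 238.9)/2 = 352.45.
ΔI = 32390 − 23400 = 8990; midpoint Ī = (23400 + 32390)/2 = 27895.
η = (ΔQ/Q̄) ÷ (ΔI/Ī) = (-227.1/352.45) ÷ (8990/27895) = -1.999.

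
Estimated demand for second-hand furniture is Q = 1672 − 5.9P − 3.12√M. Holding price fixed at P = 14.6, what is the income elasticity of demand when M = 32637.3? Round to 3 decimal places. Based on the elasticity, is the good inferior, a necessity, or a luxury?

At P = 14.6, M = 32637.3: Q = 1022.207.
Holding P constant, ∂Q/∂M = -3.12/(2√M) = -0.0086351.
η_M = (∂Q/∂M)·(M/Q) = -0.0086351 × (32637.3/1022.207) = -0.276.
Since η < 0, this is an inferior good.

-0.276 (inferior good)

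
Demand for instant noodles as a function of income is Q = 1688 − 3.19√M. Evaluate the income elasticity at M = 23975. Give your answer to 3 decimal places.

-0.207

At M = 23975: Q = 1194.065.
dQ/dM = -3.19/(2√M) = -0.010301 at this income.
η = (dQ/dM)·(M/Q) = -0.010301 × (23975/1194.065) = -0.207.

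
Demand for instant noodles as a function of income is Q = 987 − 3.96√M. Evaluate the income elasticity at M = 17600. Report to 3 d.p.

-0.569

At M = 17600: Q = 461.647.
dQ/dM = -3.96/(2√M) = -0.0149248 at this income.
η = (dQ/dM)·(M/Q) = -0.0149248 × (17600/461.647) = -0.569.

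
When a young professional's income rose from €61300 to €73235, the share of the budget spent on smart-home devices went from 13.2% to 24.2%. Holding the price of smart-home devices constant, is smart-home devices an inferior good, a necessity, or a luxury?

luxury

The budget share rises as income rises, so η > 1.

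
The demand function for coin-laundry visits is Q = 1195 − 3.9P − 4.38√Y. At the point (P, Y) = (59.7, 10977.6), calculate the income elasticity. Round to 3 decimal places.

At P = 59.7, Y = 10977.6: Q = 503.260.
Holding P constant, ∂Q/∂Y = -4.38/(2√Y) = -0.0209021.
η_Y = (∂Q/∂Y)·(Y/Q) = -0.0209021 × (10977.6/503.260) = -0.456.

-0.456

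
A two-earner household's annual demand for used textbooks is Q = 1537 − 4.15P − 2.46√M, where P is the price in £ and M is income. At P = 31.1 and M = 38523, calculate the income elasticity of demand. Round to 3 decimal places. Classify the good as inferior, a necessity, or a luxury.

At P = 31.1, M = 38523: Q = 925.104.
Holding P constant, ∂Q/∂M = -2.46/(2√M) = -0.00626679.
η_M = (∂Q/∂M)·(M/Q) = -0.00626679 × (38523/925.104) = -0.261.
Since η < 0, this is an inferior good.

-0.261 (inferior good)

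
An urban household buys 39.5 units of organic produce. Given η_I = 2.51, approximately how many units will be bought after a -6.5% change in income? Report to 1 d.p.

33.1

%ΔQ ≈ η × %ΔI = 2.51 × (-6.5%) = -16.315%.
New Q ≈ 39.5 × (1 − 0.16315) = 33.1.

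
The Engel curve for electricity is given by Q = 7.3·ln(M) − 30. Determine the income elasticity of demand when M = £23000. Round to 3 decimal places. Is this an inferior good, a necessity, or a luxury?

At M = 23000: Q = 43.316.
dQ/dM = 7.3/M = 0.000317391 at this income.
η = (dQ/dM)·(M/Q) = 0.000317391 × (23000/43.316) = 0.169.
Since 0 < η < 1, the good is a necessity.

0.169 (necessity)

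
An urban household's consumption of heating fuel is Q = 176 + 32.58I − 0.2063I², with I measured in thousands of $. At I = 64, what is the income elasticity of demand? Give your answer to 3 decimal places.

At I = 64: Q = 1416.1152.
dQ/dI = 32.58 − 0.4126I = 6.17360.
η = (dQ/dI)·(I/Q) = 6.17360 × (64/1416.1152) = 0.279.

0.279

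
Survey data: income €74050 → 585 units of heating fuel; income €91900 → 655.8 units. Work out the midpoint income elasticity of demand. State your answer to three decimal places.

0.530

ΔQ = 655.8 − 585 = 70.8; midpoint Q̄ = (585 + 655.8)/2 = 620.4.
ΔI = 91900 − 74050 = 17850; midpoint Ī = (74050 + 91900)/2 = 82975.
η = (ΔQ/Q̄) ÷ (ΔI/Ī) = (70.8/620.4) ÷ (17850/82975) = 0.530.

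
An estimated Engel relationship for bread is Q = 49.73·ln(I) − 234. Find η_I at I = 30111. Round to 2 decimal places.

0.18

At I = 30111: Q = 278.848.
dQ/dI = 49.73/I = 0.00165156 at this income.
η = (dQ/dI)·(I/Q) = 0.00165156 × (30111/278.848) = 0.18.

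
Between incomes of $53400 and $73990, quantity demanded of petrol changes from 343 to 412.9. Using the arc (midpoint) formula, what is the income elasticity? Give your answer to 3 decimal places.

ΔQ = 412.9 − 343 = 69.9; midpoint Q̄ = (343 + 412.9)/2 = 377.95.
ΔI = 73990 − 53400 = 20590; midpoint Ī = (53400 + 73990)/2 = 63695.
η = (ΔQ/Q̄) ÷ (ΔI/Ī) = (69.9/377.95) ÷ (20590/63695) = 0.572.

0.572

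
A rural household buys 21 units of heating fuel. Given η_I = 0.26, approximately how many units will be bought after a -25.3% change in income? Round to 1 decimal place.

19.6

%ΔQ ≈ η × %ΔI = 0.26 × (-25.3%) = -6.578%.
New Q ≈ 21 × (1 − 0.06578) = 19.6.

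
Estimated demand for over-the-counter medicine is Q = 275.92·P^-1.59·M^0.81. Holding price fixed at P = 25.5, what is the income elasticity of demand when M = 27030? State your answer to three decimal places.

0.810

For a multiplicative demand Q = A·P^α·M^β, the income elasticity is β everywhere.
Here β = 0.81, so η = 0.810.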